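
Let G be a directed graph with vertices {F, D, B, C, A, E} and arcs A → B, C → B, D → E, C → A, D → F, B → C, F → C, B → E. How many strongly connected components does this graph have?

4

{A, B, C} are all mutually reachable — one SCC of size 3.
{F} is an SCC by itself.
{E} is an SCC by itself.
{D} is an SCC by itself.
That gives 4 strongly connected components.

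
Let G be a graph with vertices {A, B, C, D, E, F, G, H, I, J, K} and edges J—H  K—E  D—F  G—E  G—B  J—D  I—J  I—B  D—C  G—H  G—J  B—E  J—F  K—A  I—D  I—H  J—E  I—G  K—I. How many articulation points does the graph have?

Removing D increases the component count from 1 to 2, so D is a cut vertex.
Removing K increases the component count from 1 to 2, so K is a cut vertex.
By contrast removing I leaves 1 component; it is not a cut vertex. No other vertex is a cut vertex either.

2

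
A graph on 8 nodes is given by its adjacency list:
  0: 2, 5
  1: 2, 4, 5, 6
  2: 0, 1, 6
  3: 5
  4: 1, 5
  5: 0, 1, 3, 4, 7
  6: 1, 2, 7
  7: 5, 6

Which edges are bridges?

The edges on the cycle 5-1-4-5 are not bridges since each lies on that cycle.
But removing 5-3 disconnects 5 from 3 — this is a bridge.

3-5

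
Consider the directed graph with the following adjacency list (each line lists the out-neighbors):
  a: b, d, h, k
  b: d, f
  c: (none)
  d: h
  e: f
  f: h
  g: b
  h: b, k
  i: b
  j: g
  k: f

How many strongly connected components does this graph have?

{b, d, f, h, k} are all mutually reachable — one SCC of size 5.
{a} is an SCC by itself.
{i} is an SCC by itself.
{g} is an SCC by itself.
{j} is an SCC by itself.
(and 2 more singleton SCCs)
That gives 7 strongly connected components.

7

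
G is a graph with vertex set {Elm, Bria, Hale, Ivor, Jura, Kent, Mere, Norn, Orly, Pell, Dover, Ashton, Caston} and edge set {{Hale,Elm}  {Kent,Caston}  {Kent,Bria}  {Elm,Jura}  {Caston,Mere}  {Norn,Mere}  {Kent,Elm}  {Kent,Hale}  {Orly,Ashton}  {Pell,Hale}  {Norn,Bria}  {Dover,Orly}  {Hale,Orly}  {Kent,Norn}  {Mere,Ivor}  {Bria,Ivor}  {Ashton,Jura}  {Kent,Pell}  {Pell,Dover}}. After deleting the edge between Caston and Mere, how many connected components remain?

1

Caston and Mere are still connected via Caston-Kent-Norn-Mere, so the component count stays at 1.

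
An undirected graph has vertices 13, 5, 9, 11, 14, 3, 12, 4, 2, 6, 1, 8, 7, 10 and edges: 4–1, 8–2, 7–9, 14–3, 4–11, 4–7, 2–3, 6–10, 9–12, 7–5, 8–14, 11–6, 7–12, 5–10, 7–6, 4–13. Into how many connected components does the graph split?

Starting from 2 we can reach 2, 3, 8, 14. That is one component of size 4.
Starting from 1 we can reach 1, 4, 5, 6, 7, 9, 10, 11, 12, 13. That is one component of size 10.
Total: 2 components.

2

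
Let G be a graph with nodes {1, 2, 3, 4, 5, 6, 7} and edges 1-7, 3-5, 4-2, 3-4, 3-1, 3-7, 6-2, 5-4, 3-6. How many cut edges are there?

0

The edges on the cycle 3-1-7-3 are not bridges since each lies on that cycle.
Every edge lies on some cycle, so there are no bridges.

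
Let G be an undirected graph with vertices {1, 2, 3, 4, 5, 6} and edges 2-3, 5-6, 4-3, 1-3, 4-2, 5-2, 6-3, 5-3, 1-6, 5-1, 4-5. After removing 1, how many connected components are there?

With 1 gone, the remaining components are: {2, 3, 4, 5, 6}.
That is 1 component.

1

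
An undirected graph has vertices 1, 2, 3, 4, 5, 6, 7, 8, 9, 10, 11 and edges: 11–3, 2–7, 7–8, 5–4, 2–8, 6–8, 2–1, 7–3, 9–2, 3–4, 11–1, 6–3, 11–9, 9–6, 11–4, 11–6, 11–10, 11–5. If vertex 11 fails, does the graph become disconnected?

Deleting 11 raises the number of components from 1 to 2, so 11 is a cut vertex.

Yes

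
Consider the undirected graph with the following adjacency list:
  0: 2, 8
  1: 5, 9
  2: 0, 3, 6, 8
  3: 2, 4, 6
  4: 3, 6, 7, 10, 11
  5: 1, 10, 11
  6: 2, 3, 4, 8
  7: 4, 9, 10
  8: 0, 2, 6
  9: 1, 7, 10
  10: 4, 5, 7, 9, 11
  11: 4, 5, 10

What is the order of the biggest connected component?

12

Starting from 0 we can reach 0, 1, 2, 3, 4, 5, 6, 7, 8, 9, 10, 11. That is one component of size 12.
The largest has 12 vertices.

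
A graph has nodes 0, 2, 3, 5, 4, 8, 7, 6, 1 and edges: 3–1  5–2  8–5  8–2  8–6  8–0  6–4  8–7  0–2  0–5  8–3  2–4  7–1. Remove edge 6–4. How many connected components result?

1

6 and 4 are still connected via 6-8-2-4, so the component count stays at 1.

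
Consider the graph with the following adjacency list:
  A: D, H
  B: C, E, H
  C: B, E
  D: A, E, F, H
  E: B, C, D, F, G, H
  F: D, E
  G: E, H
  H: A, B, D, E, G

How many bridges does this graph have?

The edges on the cycle E-H-B-C-E are not bridges since each lies on that cycle.
Every edge lies on some cycle, so there are no bridges.

0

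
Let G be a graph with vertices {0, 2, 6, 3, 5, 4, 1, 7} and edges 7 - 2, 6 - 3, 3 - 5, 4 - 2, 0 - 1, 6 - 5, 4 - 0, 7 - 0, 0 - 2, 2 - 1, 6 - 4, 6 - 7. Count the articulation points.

Removing 6 increases the component count from 1 to 2, so 6 is a cut vertex.
By contrast removing 0 leaves 1 component; it is not a cut vertex. No other vertex is a cut vertex either.

1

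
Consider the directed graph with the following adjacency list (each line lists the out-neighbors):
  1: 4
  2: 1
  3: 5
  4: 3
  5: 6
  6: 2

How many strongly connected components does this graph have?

{1, 2, 3, 4, 5, 6} are all mutually reachable — one SCC of size 6.
That gives 1 strongly connected component.

1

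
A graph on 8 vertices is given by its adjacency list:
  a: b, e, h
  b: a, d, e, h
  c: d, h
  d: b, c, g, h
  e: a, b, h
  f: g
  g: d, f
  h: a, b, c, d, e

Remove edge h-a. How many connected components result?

1

h and a are still connected via h-b-a, so the component count stays at 1.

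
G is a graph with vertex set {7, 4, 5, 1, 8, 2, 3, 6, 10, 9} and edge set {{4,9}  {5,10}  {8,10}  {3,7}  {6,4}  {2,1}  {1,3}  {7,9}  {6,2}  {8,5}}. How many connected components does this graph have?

2

Starting from 5 we can reach 5, 8, 10. That is one component of size 3.
Starting from 1 we can reach 1, 2, 3, 4, 6, 7, 9. That is one component of size 7.
Total: 2 components.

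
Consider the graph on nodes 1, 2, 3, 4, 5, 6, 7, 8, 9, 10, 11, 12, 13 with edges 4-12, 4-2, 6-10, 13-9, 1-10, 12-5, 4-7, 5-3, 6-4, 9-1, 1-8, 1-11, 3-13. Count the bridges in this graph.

4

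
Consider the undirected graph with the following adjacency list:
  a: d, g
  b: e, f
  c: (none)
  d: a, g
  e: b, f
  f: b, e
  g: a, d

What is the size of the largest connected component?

3

c is isolated — a component by itself.
Starting from a we can reach a, d, g. That is one component of size 3.
Starting from b we can reach b, e, f. That is one component of size 3.
The largest has 3 vertices.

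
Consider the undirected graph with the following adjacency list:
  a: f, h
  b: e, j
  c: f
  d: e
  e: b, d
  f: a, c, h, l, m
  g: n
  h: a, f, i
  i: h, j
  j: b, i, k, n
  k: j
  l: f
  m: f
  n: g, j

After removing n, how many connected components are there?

2

With n gone, the remaining components are: {g}; {a, b, c, d, e, f, h, i, j, k, l, m}.
That is 2 components.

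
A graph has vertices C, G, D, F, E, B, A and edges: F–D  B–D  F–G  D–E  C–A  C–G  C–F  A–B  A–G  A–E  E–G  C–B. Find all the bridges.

none

The edges on the cycle C-A-B-C are not bridges since each lies on that cycle.
Every edge lies on some cycle, so there are no bridges.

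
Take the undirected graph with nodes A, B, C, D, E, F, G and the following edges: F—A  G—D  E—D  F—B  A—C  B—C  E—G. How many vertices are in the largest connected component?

Starting from D we can reach D, E, G. That is one component of size 3.
Starting from A we can reach A, B, C, F. That is one component of size 4.
The largest has 4 vertices.

4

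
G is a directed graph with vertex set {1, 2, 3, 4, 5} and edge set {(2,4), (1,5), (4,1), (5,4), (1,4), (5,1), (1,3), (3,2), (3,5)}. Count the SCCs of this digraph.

1

{1, 2, 3, 4, 5} are all mutually reachable — one SCC of size 5.
That gives 1 strongly connected component.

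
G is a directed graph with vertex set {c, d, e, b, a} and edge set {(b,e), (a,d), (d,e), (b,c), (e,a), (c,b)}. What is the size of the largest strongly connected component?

3

{a, d, e} are all mutually reachable — one SCC of size 3.
{b, c} are all mutually reachable — one SCC of size 2.
The largest has 3 vertices.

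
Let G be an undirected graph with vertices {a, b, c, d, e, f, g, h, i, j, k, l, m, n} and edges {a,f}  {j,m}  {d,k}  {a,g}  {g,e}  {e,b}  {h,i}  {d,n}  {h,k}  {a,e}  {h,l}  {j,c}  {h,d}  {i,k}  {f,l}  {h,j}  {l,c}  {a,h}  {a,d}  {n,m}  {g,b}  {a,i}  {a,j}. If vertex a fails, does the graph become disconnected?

Yes

Deleting a raises the number of components from 1 to 2, so a is a cut vertex.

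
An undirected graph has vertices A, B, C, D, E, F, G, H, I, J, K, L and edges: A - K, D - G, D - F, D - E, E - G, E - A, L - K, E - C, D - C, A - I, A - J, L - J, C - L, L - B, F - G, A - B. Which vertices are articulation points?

A

Removing A increases the component count from 2 to 3, so A is a cut vertex.
By contrast removing C leaves 2 components; it is not a cut vertex. No other vertex is a cut vertex either.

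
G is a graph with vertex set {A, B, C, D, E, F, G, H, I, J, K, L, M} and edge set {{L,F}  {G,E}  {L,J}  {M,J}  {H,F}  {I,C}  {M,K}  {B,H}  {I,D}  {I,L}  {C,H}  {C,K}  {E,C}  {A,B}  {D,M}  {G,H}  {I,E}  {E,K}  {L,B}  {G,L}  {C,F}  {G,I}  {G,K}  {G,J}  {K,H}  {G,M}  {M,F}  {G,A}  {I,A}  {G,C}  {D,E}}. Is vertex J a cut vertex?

Deleting J leaves 1 component (was 1) (its neighbors G, L, M remain connected to each other), so J is not a cut vertex.

No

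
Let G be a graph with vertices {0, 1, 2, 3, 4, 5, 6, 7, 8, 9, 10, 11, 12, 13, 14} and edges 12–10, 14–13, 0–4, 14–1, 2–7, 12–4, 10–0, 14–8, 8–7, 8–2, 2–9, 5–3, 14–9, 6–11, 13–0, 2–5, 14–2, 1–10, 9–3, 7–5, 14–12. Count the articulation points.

1

Removing 14 increases the component count from 2 to 3, so 14 is a cut vertex.
By contrast removing 10 leaves 2 components; it is not a cut vertex. No other vertex is a cut vertex either.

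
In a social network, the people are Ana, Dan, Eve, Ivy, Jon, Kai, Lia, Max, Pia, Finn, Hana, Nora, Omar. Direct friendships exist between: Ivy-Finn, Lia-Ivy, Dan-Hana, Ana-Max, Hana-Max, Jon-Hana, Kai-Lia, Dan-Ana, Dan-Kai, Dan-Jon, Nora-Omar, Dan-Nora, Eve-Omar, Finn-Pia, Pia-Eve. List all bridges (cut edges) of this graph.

none

The edges on the cycle Dan-Jon-Hana-Dan are not bridges since each lies on that cycle.
Every edge lies on some cycle, so there are no bridges.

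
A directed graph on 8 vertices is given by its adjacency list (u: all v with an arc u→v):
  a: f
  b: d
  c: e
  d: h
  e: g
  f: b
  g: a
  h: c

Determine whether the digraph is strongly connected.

Yes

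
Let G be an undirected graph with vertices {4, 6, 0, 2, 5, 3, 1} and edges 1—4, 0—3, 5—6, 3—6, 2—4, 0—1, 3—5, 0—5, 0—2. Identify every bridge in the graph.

none

The edges on the cycle 0-3-6-5-0 are not bridges since each lies on that cycle.
Every edge lies on some cycle, so there are no bridges.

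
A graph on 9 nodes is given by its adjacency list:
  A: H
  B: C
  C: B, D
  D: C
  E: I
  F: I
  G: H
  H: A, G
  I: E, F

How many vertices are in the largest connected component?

3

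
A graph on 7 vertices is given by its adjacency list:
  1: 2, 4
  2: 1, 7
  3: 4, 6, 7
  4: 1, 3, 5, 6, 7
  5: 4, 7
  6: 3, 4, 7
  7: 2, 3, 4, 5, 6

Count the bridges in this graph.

The edges on the cycle 4-6-3-7-4 are not bridges since each lies on that cycle.
Every edge lies on some cycle, so there are no bridges.

0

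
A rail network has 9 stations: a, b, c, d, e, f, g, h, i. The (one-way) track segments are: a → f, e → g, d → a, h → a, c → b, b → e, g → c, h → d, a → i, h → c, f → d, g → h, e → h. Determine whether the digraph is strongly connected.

No

There is no directed path from f to h, so the graph is not strongly connected.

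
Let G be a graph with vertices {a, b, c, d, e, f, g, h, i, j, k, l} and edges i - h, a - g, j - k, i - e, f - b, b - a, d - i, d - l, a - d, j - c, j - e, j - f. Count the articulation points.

4

Removing a increases the component count from 1 to 2, so a is a cut vertex.
Removing d increases the component count from 1 to 2, so d is a cut vertex.
Removing i increases the component count from 1 to 2, so i is a cut vertex.
Likewise j is a cut vertex.
By contrast removing e leaves 1 component; it is not a cut vertex. No other vertex is a cut vertex either.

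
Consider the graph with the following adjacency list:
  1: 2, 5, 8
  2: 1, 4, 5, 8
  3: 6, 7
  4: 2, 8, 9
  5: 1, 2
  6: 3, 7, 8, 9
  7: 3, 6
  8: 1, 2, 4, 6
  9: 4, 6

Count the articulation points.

1

Removing 6 increases the component count from 1 to 2, so 6 is a cut vertex.
By contrast removing 1 leaves 1 component; it is not a cut vertex. No other vertex is a cut vertex either.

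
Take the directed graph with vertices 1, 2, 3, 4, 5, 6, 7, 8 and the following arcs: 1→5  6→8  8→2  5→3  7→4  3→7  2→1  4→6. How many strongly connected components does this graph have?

{1, 2, 3, 4, 5, 6, 7, 8} are all mutually reachable — one SCC of size 8.
That gives 1 strongly connected component.

1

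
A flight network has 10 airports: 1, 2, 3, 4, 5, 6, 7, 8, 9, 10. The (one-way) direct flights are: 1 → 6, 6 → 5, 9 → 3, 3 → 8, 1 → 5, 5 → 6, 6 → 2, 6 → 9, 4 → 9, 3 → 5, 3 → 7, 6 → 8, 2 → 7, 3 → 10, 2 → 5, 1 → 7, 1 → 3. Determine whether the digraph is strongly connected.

No

There is no directed path from 4 to 1, so the graph is not strongly connected.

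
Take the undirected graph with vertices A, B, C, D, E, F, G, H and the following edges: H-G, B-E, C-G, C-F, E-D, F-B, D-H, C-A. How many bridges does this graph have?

1

The edges on the cycle C-F-B-E-D-H-G-C are not bridges since each lies on that cycle.
But removing C-A disconnects C from A — this is a bridge.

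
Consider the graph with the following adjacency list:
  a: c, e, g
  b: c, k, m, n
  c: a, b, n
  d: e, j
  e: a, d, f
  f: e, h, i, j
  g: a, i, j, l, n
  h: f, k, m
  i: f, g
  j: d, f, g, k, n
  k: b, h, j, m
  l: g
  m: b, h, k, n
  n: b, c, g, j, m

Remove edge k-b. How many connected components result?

1

k and b are still connected via k-m-b, so the component count stays at 1.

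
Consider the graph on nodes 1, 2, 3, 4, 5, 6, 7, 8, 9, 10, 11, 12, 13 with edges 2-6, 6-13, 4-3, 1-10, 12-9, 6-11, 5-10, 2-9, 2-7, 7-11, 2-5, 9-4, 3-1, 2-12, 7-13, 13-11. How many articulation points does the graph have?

Removing 2 increases the component count from 2 to 3, so 2 is a cut vertex.
By contrast removing 10 leaves 2 components; it is not a cut vertex. No other vertex is a cut vertex either.

1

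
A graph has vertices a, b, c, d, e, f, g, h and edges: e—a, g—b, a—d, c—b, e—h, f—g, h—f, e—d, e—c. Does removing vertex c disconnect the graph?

No

Deleting c leaves 1 component (was 1) (its neighbors b, e remain connected to each other), so c is not a cut vertex.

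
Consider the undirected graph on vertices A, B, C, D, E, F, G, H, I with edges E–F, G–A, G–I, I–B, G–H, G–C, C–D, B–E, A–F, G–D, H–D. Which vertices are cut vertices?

G

Removing G increases the component count from 1 to 2, so G is a cut vertex.
By contrast removing C leaves 1 component; it is not a cut vertex. No other vertex is a cut vertex either.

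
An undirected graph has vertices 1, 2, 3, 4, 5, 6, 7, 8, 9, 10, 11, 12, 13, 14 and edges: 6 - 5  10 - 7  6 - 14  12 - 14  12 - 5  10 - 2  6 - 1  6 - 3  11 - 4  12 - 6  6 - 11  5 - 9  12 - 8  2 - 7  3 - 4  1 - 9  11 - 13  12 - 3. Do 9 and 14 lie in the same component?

Yes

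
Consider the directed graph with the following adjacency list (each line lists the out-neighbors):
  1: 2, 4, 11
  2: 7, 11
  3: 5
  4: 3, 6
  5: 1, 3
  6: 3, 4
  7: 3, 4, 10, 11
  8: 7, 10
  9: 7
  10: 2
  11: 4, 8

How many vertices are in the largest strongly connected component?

{1, 2, 3, 4, 5, 6, 7, 8, 10, 11} are all mutually reachable — one SCC of size 10.
{9} is an SCC by itself.
The largest has 10 vertices.

10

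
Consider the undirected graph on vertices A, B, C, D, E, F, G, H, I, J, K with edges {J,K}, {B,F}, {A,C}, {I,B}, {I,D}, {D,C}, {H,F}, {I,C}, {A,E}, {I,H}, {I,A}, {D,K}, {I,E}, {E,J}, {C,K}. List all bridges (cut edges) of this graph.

none

The edges on the cycle I-B-F-H-I are not bridges since each lies on that cycle.
Every edge lies on some cycle, so there are no bridges.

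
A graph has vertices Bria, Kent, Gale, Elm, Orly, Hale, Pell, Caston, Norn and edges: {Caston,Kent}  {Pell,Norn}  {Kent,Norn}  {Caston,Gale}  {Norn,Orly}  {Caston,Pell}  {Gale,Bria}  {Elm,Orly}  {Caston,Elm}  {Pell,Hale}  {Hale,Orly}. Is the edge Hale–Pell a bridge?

No

After removing Hale–Pell, the path Hale-Orly-Norn-Pell still connects them, so the edge is not a bridge.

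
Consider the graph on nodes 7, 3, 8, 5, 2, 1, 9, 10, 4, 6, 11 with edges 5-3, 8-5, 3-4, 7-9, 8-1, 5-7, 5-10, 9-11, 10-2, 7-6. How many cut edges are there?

10

removing 3-5 disconnects 3 from 5; removing 7-6 disconnects 7 from 6; removing 5-8 disconnects 5 from 8; removing 9-11 disconnects 9 from 11 — these are bridges.
In total 10 edges are bridges.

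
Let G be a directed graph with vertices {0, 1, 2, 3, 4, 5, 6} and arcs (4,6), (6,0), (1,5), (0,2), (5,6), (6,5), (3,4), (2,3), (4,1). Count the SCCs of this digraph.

1

{0, 1, 2, 3, 4, 5, 6} are all mutually reachable — one SCC of size 7.
That gives 1 strongly connected component.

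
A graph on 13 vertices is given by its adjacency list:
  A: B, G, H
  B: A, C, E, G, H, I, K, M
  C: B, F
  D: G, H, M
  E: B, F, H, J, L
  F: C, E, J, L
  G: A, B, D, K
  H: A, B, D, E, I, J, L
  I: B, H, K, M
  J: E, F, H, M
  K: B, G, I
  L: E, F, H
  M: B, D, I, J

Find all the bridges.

none

The edges on the cycle E-F-L-E are not bridges since each lies on that cycle.
Every edge lies on some cycle, so there are no bridges.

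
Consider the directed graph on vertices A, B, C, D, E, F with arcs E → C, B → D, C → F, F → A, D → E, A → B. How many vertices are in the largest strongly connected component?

{A, B, C, D, E, F} are all mutually reachable — one SCC of size 6.
The largest has 6 vertices.

6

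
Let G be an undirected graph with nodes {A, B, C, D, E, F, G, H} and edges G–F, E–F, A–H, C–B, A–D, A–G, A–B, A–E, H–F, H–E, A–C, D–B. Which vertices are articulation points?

A

Removing A increases the component count from 1 to 2, so A is a cut vertex.
By contrast removing D leaves 1 component; it is not a cut vertex. No other vertex is a cut vertex either.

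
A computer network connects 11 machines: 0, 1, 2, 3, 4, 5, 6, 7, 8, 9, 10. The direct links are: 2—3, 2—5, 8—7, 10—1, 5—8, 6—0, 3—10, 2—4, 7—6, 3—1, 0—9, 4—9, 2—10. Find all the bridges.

none

The edges on the cycle 2-3-1-10-2 are not bridges since each lies on that cycle.
Every edge lies on some cycle, so there are no bridges.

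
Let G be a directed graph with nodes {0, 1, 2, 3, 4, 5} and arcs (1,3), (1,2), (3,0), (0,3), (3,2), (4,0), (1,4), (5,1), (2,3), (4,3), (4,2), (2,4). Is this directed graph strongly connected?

No

There is no directed path from 3 to 5, so the graph is not strongly connected.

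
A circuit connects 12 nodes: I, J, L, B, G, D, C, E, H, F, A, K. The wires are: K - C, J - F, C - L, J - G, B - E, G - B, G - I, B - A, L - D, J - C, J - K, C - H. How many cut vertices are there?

5

Removing B increases the component count from 1 to 3, so B is a cut vertex.
Removing C increases the component count from 1 to 3, so C is a cut vertex.
Removing G increases the component count from 1 to 3, so G is a cut vertex.
Likewise J, L are cut vertices.
By contrast removing E leaves 1 component; it is not a cut vertex. No other vertex is a cut vertex either.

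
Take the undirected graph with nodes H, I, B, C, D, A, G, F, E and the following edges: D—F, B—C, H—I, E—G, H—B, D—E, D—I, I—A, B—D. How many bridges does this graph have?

The edges on the cycle H-B-D-I-H are not bridges since each lies on that cycle.
But removing I—A disconnects I from A; removing D—F disconnects D from F; removing G—E disconnects G from E; removing B—C disconnects B from C — these are bridges.
In total 5 edges are bridges.

5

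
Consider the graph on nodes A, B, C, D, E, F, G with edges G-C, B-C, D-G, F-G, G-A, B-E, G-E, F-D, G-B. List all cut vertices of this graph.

G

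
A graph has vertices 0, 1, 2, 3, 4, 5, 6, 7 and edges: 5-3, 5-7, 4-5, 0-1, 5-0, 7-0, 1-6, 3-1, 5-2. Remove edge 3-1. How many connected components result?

3 and 1 are still connected via 3-5-0-1, so the component count stays at 1.

1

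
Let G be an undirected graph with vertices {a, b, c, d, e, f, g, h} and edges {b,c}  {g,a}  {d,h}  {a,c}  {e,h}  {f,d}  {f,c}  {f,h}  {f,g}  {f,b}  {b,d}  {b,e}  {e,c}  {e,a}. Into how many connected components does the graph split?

1

Starting from a we can reach a, b, c, d, e, f, g, h. That is one component of size 8.
Total: 1 component.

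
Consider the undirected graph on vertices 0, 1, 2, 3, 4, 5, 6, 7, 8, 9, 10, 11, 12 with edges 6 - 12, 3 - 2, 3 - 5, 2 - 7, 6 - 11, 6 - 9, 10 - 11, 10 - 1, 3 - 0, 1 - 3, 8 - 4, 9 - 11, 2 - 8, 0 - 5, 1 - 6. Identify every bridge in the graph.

The edges on the cycle 3-0-5-3 are not bridges since each lies on that cycle.
But removing 12 - 6 disconnects 12 from 6; removing 3 - 1 disconnects 3 from 1; removing 2 - 7 disconnects 2 from 7; removing 4 - 8 disconnects 4 from 8 — these are bridges.
In total 6 edges are bridges.

1-3, 12-6, 2-3, 2-7, 2-8, 4-8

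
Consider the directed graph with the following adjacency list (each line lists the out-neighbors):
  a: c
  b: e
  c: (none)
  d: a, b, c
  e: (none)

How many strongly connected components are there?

5

{e} is an SCC by itself.
{a} is an SCC by itself.
{d} is an SCC by itself.
{b} is an SCC by itself.
{c} is an SCC by itself.
That gives 5 strongly connected components.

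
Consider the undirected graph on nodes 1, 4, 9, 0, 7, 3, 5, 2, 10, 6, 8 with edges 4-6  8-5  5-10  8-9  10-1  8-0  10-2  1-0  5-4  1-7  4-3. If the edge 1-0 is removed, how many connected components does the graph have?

1 and 0 are still connected via 1-10-5-8-0, so the component count stays at 1.

1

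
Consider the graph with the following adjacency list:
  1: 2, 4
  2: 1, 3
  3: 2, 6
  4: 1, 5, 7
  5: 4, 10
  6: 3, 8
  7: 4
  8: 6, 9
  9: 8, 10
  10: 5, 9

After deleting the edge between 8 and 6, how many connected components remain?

8 and 6 are still connected via 8-9-10-5-4-1-2-3-6, so the component count stays at 1.

1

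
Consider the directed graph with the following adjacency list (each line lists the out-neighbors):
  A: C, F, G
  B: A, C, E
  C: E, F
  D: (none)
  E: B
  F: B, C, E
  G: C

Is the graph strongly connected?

No

There is no directed path from C to D, so the graph is not strongly connected.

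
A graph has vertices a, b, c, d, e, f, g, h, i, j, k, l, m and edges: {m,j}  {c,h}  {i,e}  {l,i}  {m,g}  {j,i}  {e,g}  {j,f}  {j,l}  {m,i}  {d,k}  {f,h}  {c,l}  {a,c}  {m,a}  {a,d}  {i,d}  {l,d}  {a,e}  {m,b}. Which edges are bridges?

b-m, d-k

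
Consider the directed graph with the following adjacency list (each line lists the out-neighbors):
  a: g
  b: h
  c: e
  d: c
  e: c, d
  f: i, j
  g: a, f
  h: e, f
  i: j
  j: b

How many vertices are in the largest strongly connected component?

5

{b, f, h, i, j} are all mutually reachable — one SCC of size 5.
{c, d, e} are all mutually reachable — one SCC of size 3.
{a, g} are all mutually reachable — one SCC of size 2.
The largest has 5 vertices.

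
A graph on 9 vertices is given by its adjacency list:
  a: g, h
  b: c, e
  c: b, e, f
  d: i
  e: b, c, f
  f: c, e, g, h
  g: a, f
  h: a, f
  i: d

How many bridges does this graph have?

The edges on the cycle f-h-a-g-f are not bridges since each lies on that cycle.
But removing d-i disconnects d from i — this is a bridge.

1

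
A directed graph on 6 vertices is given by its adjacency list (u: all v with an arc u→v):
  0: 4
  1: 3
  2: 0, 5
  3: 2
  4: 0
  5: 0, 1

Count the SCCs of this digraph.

{1, 2, 3, 5} are all mutually reachable — one SCC of size 4.
{0, 4} are all mutually reachable — one SCC of size 2.
That gives 2 strongly connected components.

2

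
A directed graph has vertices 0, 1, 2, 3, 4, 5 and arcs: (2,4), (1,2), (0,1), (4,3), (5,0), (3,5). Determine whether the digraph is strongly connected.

Yes

From 3 we can reach every vertex (0, 1, 2, 3, 4, 5), and every vertex can reach 3 (0, 1, 2, 3, 4, 5). So the whole graph is one strongly connected component.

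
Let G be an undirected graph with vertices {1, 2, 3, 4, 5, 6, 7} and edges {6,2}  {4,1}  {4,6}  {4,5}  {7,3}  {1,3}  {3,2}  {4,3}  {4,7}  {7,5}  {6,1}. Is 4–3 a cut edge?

No

After removing 4–3, the path 4-1-3 still connects them, so the edge is not a bridge.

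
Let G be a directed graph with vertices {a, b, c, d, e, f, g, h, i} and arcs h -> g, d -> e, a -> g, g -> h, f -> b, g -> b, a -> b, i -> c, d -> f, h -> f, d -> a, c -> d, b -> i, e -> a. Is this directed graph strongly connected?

Yes

From c we can reach every vertex (a, b, c, d, e, f, g, h, i), and every vertex can reach c (a, b, c, d, e, f, g, h, i). So the whole graph is one strongly connected component.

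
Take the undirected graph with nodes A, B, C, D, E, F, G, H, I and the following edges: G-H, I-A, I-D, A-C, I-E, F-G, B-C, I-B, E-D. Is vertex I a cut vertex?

Yes

Deleting I raises the number of components from 2 to 3, so I is a cut vertex.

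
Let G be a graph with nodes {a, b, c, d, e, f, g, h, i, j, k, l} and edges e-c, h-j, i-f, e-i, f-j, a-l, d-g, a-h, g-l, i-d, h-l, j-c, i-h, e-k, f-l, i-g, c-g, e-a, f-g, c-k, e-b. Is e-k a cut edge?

After removing e-k, the path e-c-k still connects them, so the edge is not a bridge.

No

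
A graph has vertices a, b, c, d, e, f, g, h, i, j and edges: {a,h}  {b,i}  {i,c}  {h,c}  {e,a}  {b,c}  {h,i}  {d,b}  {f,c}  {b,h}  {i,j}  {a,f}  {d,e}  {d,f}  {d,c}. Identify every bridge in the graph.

i-j

The edges on the cycle d-b-i-c-d are not bridges since each lies on that cycle.
But removing j-i disconnects j from i — this is a bridge.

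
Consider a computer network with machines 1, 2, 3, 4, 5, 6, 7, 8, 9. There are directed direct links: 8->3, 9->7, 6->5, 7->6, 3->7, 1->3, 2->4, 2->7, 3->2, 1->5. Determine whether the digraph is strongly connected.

There is no directed path from 6 to 1, so the graph is not strongly connected.

No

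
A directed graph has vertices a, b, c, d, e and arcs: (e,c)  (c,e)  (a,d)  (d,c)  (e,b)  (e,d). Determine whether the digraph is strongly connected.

There is no directed path from e to a, so the graph is not strongly connected.

No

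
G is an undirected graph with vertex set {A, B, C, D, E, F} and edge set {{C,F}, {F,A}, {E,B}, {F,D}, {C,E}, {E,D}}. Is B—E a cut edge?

Yes

Removing B—E leaves no path between B and E: the component count goes from 1 to 2. So it is a bridge.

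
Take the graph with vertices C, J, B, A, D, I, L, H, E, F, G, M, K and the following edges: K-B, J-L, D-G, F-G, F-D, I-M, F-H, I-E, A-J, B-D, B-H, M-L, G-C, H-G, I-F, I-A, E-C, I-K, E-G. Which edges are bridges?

The edges on the cycle I-A-J-L-M-I are not bridges since each lies on that cycle.
Every edge lies on some cycle, so there are no bridges.

none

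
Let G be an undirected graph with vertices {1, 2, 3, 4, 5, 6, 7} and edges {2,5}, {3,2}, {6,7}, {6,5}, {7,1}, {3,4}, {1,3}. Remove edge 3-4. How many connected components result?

Before removal there is 1 component.
3-4 is a bridge — removing it separates 3's side from 4's side.
After removal: 2 components.

2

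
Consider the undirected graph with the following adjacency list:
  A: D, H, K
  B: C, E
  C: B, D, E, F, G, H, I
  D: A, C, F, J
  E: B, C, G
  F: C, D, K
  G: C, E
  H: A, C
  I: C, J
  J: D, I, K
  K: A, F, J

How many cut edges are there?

0

The edges on the cycle C-H-A-D-C are not bridges since each lies on that cycle.
Every edge lies on some cycle, so there are no bridges.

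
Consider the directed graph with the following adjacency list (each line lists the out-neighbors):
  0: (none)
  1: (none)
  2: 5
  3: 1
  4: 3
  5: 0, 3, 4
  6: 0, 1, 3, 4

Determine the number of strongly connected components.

{5} is an SCC by itself.
{0} is an SCC by itself.
{4} is an SCC by itself.
{3} is an SCC by itself.
{6} is an SCC by itself.
(and 2 more singleton SCCs)
That gives 7 strongly connected components.

7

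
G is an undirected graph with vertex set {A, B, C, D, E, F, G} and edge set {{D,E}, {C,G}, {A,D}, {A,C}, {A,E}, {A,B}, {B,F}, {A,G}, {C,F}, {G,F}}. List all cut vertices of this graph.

Removing A increases the component count from 1 to 2, so A is a cut vertex.
By contrast removing D leaves 1 component; it is not a cut vertex. No other vertex is a cut vertex either.

A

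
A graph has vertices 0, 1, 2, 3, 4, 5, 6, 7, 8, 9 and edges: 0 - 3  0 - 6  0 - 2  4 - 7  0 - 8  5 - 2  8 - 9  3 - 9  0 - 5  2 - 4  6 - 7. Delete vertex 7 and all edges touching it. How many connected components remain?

2

With 7 gone, the remaining components are: {1}; {0, 2, 3, 4, 5, 6, 8, 9}.
That is 2 components.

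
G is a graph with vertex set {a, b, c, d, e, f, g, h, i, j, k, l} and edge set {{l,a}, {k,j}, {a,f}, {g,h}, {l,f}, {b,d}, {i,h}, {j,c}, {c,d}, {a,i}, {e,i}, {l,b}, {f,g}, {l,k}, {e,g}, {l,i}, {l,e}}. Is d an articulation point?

Deleting d leaves 1 component (was 1) (its neighbors b, c remain connected to each other), so d is not a cut vertex.

No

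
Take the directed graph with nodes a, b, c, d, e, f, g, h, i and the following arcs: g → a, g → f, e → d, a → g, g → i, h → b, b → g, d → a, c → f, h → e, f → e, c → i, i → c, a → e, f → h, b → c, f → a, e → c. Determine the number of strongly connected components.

1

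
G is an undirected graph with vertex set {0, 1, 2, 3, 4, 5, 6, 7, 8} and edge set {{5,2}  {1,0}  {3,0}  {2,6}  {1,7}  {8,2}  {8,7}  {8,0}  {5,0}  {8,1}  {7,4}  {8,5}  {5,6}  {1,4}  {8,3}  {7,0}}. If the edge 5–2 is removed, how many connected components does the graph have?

1

5 and 2 are still connected via 5-8-2, so the component count stays at 1.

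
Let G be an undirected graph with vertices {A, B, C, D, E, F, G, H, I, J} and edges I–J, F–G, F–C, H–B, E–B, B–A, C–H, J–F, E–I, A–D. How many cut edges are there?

The edges on the cycle E-I-J-F-C-H-B-E are not bridges since each lies on that cycle.
But removing B–A disconnects B from A; removing G–F disconnects G from F; removing D–A disconnects D from A — these are bridges.
That makes 3 bridges.

3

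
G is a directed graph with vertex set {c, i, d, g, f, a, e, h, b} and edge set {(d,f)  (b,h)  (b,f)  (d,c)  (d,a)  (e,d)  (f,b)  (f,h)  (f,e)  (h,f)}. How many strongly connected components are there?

5

{b, d, e, f, h} are all mutually reachable — one SCC of size 5.
{g} is an SCC by itself.
{a} is an SCC by itself.
{i} is an SCC by itself.
{c} is an SCC by itself.
That gives 5 strongly connected components.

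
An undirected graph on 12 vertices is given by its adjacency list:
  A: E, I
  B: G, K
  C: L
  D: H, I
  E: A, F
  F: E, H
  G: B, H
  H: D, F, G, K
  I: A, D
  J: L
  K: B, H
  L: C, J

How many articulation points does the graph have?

2

Removing H increases the component count from 2 to 3, so H is a cut vertex.
Removing L increases the component count from 2 to 3, so L is a cut vertex.
By contrast removing G leaves 2 components; it is not a cut vertex. No other vertex is a cut vertex either.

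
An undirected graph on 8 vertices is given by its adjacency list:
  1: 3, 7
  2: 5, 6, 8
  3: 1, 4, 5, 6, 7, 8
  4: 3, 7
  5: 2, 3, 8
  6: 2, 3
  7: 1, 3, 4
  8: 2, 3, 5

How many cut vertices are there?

Removing 3 increases the component count from 1 to 2, so 3 is a cut vertex.
By contrast removing 1 leaves 1 component; it is not a cut vertex. No other vertex is a cut vertex either.

1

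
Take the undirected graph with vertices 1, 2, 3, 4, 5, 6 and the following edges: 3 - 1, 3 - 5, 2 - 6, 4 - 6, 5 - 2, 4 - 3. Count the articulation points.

Removing 3 increases the component count from 1 to 2, so 3 is a cut vertex.
By contrast removing 2 leaves 1 component; it is not a cut vertex. No other vertex is a cut vertex either.

1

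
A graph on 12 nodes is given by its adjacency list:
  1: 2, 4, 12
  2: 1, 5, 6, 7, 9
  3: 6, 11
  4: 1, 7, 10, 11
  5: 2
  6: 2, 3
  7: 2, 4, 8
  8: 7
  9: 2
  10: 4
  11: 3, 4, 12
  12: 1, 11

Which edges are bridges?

10-4, 2-5, 2-9, 7-8

The edges on the cycle 4-1-2-6-3-11-4 are not bridges since each lies on that cycle.
But removing 10-4 disconnects 10 from 4; removing 2-9 disconnects 2 from 9; removing 2-5 disconnects 2 from 5; removing 7-8 disconnects 7 from 8 — these are bridges.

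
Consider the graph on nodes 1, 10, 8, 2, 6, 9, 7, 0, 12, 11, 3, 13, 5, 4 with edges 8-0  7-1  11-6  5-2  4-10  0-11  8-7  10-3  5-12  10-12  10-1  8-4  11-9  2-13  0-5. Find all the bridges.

0-11, 10-3, 11-6, 11-9, 13-2, 2-5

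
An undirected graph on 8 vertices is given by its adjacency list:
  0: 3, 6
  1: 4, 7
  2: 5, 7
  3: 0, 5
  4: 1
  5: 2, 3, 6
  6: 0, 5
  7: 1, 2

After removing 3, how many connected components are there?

1

With 3 gone, the remaining components are: {0, 1, 2, 4, 5, 6, 7}.
That is 1 component.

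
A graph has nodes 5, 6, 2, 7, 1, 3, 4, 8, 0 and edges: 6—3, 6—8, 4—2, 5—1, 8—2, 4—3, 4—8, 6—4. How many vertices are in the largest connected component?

7 is isolated — a component by itself.
0 is isolated — a component by itself.
Starting from 1 we can reach 1, 5. That is one component of size 2.
Starting from 2 we can reach 2, 3, 4, 6, 8. That is one component of size 5.
The largest has 5 vertices.

5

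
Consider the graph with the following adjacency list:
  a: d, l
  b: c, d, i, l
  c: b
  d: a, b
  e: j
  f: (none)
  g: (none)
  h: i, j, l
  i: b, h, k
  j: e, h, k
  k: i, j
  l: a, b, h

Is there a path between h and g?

The component containing h is {a, b, c, d, e, h, i, j, k, l}, and g is not in it.

No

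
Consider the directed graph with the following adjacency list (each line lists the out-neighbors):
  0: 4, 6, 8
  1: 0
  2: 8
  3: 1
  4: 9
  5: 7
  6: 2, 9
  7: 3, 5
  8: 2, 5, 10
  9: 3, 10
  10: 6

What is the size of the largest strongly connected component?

{0, 1, 2, 3, 4, 5, 6, 7, 8, 9, 10} are all mutually reachable — one SCC of size 11.
The largest has 11 vertices.

11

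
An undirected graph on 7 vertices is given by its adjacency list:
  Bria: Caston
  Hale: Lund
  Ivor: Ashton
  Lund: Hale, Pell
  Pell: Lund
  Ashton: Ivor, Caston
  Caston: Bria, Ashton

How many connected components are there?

2

Starting from Hale we can reach Hale, Lund, Pell. That is one component of size 3.
Starting from Bria we can reach Bria, Ivor, Ashton, Caston. That is one component of size 4.
Total: 2 components.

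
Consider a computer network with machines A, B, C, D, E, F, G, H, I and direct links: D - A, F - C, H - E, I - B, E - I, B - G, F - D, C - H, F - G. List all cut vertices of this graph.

Removing D increases the component count from 1 to 2, so D is a cut vertex.
Removing F increases the component count from 1 to 2, so F is a cut vertex.
By contrast removing C leaves 1 component; it is not a cut vertex. No other vertex is a cut vertex either.

D, F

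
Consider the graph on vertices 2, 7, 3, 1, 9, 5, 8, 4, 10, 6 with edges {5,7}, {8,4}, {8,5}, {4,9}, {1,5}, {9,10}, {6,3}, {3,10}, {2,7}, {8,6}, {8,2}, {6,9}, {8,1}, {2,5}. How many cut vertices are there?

Removing 8 increases the component count from 1 to 2, so 8 is a cut vertex.
By contrast removing 6 leaves 1 component; it is not a cut vertex. No other vertex is a cut vertex either.

1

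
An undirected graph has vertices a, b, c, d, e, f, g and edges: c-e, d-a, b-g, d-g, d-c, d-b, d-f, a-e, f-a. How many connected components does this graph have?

Starting from a we can reach a, b, c, d, e, f, g. That is one component of size 7.
Total: 1 component.

1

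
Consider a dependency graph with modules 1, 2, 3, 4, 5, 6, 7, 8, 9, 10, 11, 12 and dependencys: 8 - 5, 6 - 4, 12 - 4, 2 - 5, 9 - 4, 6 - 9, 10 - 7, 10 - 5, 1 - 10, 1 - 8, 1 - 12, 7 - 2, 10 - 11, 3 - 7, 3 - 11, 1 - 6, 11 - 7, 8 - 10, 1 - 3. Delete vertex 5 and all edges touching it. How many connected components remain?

1

With 5 gone, the remaining components are: {1, 2, 3, 4, 6, 7, 8, 9, 10, 11, 12}.
That is 1 component.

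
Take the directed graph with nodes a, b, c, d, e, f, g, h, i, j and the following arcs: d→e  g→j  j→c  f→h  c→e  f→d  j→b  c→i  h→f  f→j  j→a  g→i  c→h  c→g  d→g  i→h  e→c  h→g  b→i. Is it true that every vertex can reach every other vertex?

No

There is no directed path from a to c, so the graph is not strongly connected.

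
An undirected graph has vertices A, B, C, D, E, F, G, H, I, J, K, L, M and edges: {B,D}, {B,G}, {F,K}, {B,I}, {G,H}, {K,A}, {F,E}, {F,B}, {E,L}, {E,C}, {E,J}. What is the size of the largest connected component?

12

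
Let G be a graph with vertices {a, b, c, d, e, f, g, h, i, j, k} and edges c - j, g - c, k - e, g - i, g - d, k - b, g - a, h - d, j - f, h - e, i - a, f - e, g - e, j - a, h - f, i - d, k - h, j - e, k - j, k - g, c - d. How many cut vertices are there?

Removing k increases the component count from 1 to 2, so k is a cut vertex.
By contrast removing f leaves 1 component; it is not a cut vertex. No other vertex is a cut vertex either.

1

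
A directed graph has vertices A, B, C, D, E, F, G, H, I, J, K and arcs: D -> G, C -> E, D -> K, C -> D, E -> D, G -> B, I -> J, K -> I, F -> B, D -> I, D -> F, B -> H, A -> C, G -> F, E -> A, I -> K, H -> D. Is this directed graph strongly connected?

No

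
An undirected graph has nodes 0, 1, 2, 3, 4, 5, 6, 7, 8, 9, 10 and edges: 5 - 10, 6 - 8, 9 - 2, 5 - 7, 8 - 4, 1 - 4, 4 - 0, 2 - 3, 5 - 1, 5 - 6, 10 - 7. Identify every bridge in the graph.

The edges on the cycle 5-1-4-8-6-5 are not bridges since each lies on that cycle.
But removing 9 - 2 disconnects 9 from 2; removing 0 - 4 disconnects 0 from 4; removing 2 - 3 disconnects 2 from 3 — these are bridges.

0-4, 2-3, 2-9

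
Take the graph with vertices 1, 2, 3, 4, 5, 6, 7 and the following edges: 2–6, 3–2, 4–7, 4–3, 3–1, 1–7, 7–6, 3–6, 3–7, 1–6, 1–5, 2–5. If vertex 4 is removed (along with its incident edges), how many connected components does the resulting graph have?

With 4 gone, the remaining components are: {1, 2, 3, 5, 6, 7}.
That is 1 component.

1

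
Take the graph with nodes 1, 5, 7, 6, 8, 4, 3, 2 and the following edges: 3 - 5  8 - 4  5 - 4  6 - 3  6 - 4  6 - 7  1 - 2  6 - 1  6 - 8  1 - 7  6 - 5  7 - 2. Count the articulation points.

1

Removing 6 increases the component count from 1 to 2, so 6 is a cut vertex.
By contrast removing 4 leaves 1 component; it is not a cut vertex. No other vertex is a cut vertex either.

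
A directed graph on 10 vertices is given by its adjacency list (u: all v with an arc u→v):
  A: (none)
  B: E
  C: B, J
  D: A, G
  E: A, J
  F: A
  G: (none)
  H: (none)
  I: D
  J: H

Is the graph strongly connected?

No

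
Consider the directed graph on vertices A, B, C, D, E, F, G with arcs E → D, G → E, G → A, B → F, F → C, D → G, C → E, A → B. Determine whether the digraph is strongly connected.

From G we can reach every vertex (A, B, C, D, E, F, G), and every vertex can reach G (A, B, C, D, E, F, G). So the whole graph is one strongly connected component.

Yes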